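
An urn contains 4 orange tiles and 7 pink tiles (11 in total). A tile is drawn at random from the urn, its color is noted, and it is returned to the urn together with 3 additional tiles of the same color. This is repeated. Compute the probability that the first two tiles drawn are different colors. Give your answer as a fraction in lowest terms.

Either pink then orange, or orange then pink; after the first draw the total is 14.
P = (7/11)·(4/14) + (4/11)·(7/14) = 4/11 ≈ 0.3636.

4/11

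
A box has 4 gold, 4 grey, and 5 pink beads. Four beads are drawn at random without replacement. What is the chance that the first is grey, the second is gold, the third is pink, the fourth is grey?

2/143

Multiply the conditional probability of each draw in order, without replacement, so each draw removes one from its color and from the total.
P = (4/13) · (4/12) · (5/11) · (3/10) = 2/143 ≈ 0.0140.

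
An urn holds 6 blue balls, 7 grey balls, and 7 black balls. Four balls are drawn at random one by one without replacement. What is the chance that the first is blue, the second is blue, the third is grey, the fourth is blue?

Multiply the conditional probability of each draw in order, without replacement, so each draw removes one from its color and from the total.
P = (6/20) · (5/19) · (7/18) · (4/17) = 7/969 ≈ 0.0072.

7/969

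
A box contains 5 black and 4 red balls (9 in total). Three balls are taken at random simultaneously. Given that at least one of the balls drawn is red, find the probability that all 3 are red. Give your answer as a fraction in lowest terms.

2/37

P(all 3 red) = C(4,3)/C(9,3) = 1/21; P(at least one red) = 1 − C(5,3)/C(9,3) = 37/42.
Since 'all 3 red' ⊆ 'at least one red', P(all 3 | at least one) = 1/21 / 37/42 = 2/37 ≈ 0.0541.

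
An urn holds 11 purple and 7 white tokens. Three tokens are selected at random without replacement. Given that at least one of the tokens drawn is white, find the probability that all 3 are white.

5/93

P(all 3 white) = C(7,3)/C(18,3) = 35/816; P(at least one white) = 1 − C(11,3)/C(18,3) = 217/272.
Since 'all 3 white' ⊆ 'at least one white', P(all 3 | at least one) = 35/816 / 217/272 = 5/93 ≈ 0.0538.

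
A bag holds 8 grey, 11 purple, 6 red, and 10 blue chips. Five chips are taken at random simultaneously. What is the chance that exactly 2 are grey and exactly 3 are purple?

15/1054

Unordered draws without replacement: count favorable combinations over C(35,5).
Favorable = C(8,2) · C(11,3) · C(6,0) · C(10,0) = 4620; total = C(35,5) = 324632.
P = 4620/324632 = 15/1054 ≈ 0.0142.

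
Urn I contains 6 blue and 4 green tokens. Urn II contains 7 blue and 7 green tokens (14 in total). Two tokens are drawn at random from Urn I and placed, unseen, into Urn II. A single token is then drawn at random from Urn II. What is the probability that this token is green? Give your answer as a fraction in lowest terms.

Condition on how many of the transferred tokens are green (from Urn I: 4 green of 10; then Urn II has 16 total).
  0 green: C(4,0)C(6,2)/C(10,2) = 1/3; then P = 7/16
  1 green: C(4,1)C(6,1)/C(10,2) = 8/15; then P = 8/16
  2 green: C(4,2)C(6,0)/C(10,2) = 2/15; then P = 9/16
P(green from Urn II) = 39/80 ≈ 0.4875.

39/80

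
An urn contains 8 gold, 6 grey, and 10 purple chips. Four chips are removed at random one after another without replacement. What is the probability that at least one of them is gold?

629/759

Use the complement: P(at least one gold) = 1 − P(no gold).
P(none) = C(16,4)/C(24,4) = 1820/10626.
So P = 1 − 1820/10626 = 629/759 ≈ 0.8287.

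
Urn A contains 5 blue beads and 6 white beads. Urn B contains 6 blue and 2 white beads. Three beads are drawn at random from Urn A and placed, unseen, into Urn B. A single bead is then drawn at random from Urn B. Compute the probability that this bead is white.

40/121

Condition on how many of the transferred beads are white (from Urn A: 6 white of 11; then Urn B has 11 total).
  0 white: C(6,0)C(5,3)/C(11,3) = 2/33; then P = 2/11
  1 white: C(6,1)C(5,2)/C(11,3) = 4/11; then P = 3/11
  2 white: C(6,2)C(5,1)/C(11,3) = 5/11; then P = 4/11
  3 white: C(6,3)C(5,0)/C(11,3) = 4/33; then P = 5/11
P(white from Urn B) = 40/121 ≈ 0.3306.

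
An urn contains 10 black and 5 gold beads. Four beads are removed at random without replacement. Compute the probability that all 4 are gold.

Multiply the conditional probability of each draw in order, without replacement, so each draw removes one from its color and from the total.
P = (5/15) · (4/14) · (3/13) · (2/12) = 1/273 ≈ 0.0037.

1/273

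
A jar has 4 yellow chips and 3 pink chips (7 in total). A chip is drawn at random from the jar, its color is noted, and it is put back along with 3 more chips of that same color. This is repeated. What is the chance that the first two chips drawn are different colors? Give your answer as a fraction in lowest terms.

Either yellow then pink, or pink then yellow; after the first draw the total is 10.
P = (4/7)·(3/10) + (3/7)·(4/10) = 12/35 ≈ 0.3429.

12/35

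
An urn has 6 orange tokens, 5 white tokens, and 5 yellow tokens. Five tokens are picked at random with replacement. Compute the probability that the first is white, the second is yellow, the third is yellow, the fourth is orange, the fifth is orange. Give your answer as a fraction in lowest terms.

1125/262144

Multiply the conditional probability of each draw in order, with replacement (the composition resets each draw).
P = (5/16) · (5/16) · (5/16) · (6/16) · (6/16) = 1125/262144 ≈ 0.0043.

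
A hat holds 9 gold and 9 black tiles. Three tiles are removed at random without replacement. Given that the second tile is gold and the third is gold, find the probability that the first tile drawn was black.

9/16

P(first=black and the second tile is gold and the third is gold) = (9/18)·(9/17)·(8/16) = 9/68.
P(E) = Σ over first color = 7/68 + 9/68 = 4/17.
By Bayes, P(first=black | E) = 9/68 / 4/17 = 9/16 ≈ 0.5625.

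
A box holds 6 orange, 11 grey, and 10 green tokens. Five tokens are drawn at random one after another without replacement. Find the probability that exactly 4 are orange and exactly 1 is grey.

11/5382

Unordered draws without replacement: count favorable combinations over C(27,5).
Favorable = C(6,4) · C(11,1) · C(10,0) = 165; total = C(27,5) = 80730.
P = 165/80730 = 11/5382 ≈ 0.0020.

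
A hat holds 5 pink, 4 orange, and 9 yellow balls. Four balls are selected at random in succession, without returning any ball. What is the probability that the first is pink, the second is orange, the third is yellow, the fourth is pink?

1/102

Multiply the conditional probability of each draw in order, without replacement, so each draw removes one from its color and from the total.
P = (5/18) · (4/17) · (9/16) · (4/15) = 1/102 ≈ 0.0098.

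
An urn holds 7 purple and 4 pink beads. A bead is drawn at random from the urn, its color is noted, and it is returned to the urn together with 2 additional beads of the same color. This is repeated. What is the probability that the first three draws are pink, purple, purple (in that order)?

84/715

Track the composition after each reinforcement of +2.
P = (4/11) · (7/13) · (9/15) = 84/715 ≈ 0.1175.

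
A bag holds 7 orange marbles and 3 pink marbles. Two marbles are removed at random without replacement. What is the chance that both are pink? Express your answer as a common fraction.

Unordered draws without replacement: count favorable combinations over C(10,2).
Favorable = C(7,0) · C(3,2) = 3; total = C(10,2) = 45.
P = 3/45 = 1/15 ≈ 0.0667.

1/15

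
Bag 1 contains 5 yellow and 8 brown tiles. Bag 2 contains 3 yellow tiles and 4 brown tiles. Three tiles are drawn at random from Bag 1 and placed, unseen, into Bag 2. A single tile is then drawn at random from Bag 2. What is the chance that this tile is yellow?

27/65

Condition on how many of the transferred tiles are yellow (from Bag 1: 5 yellow of 13; then Bag 2 has 10 total).
  0 yellow: C(5,0)C(8,3)/C(13,3) = 28/143; then P = 3/10
  1 yellow: C(5,1)C(8,2)/C(13,3) = 70/143; then P = 4/10
  2 yellow: C(5,2)C(8,1)/C(13,3) = 40/143; then P = 5/10
  3 yellow: C(5,3)C(8,0)/C(13,3) = 5/143; then P = 6/10
P(yellow from Bag 2) = 27/65 ≈ 0.4154.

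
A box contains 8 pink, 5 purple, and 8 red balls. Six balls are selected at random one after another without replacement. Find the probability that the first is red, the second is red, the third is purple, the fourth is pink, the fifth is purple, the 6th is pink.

Multiply the conditional probability of each draw in order, without replacement, so each draw removes one from its color and from the total.
P = (8/21) · (7/20) · (5/19) · (8/18) · (4/17) · (7/16) = 14/8721 ≈ 0.0016.

14/8721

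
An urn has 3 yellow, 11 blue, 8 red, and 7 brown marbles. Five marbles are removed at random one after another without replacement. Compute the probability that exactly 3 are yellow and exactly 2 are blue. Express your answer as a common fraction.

Unordered draws without replacement: count favorable combinations over C(29,5).
Favorable = C(3,3) · C(11,2) · C(8,0) · C(7,0) = 55; total = C(29,5) = 118755.
P = 55/118755 = 11/23751 ≈ 0.0005.

11/23751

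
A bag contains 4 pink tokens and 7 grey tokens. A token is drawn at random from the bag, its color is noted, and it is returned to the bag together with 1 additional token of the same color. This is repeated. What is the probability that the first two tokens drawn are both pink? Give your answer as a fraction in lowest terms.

After a pink draw the bag holds 5 pink out of 12.
P = (4/11)·(5/12) = 5/33 ≈ 0.1515.

5/33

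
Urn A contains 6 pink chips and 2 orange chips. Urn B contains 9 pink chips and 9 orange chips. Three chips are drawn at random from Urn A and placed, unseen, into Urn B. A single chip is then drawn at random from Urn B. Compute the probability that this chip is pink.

15/28

Condition on how many of the transferred chips are pink (from Urn A: 6 pink of 8; then Urn B has 21 total).
  1 pink: C(6,1)C(2,2)/C(8,3) = 3/28; then P = 10/21
  2 pink: C(6,2)C(2,1)/C(8,3) = 15/28; then P = 11/21
  3 pink: C(6,3)C(2,0)/C(8,3) = 5/14; then P = 12/21
P(pink from Urn B) = 15/28 ≈ 0.5357.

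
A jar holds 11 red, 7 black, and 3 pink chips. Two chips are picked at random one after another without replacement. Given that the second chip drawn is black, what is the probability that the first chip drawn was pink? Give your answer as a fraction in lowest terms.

P(first=pink and the second chip drawn is black) = (3/21)·(7/20) = 1/20.
P(the second chip drawn is black) = Σ over first color = 11/60 + 1/10 + 1/20 = 1/3.
By Bayes, P(first=pink | the second chip drawn is black) = 1/20 / 1/3 = 3/20 ≈ 0.1500.

3/20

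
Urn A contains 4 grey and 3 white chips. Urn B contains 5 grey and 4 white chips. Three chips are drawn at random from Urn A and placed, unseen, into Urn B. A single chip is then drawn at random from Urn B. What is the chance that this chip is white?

Condition on how many of the transferred chips are white (from Urn A: 3 white of 7; then Urn B has 12 total).
  0 white: C(3,0)C(4,3)/C(7,3) = 4/35; then P = 4/12
  1 white: C(3,1)C(4,2)/C(7,3) = 18/35; then P = 5/12
  2 white: C(3,2)C(4,1)/C(7,3) = 12/35; then P = 6/12
  3 white: C(3,3)C(4,0)/C(7,3) = 1/35; then P = 7/12
P(white from Urn B) = 37/84 ≈ 0.4405.

37/84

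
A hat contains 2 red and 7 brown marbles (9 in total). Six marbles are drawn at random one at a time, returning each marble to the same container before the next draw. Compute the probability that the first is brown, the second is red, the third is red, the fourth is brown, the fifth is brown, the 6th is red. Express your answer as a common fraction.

2744/531441

Multiply the conditional probability of each draw in order, with replacement (the composition resets each draw).
P = (7/9) · (2/9) · (2/9) · (7/9) · (7/9) · (2/9) = 2744/531441 ≈ 0.0052.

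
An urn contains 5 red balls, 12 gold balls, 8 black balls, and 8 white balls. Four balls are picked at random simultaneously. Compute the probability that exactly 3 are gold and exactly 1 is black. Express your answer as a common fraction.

Unordered draws without replacement: count favorable combinations over C(33,4).
Favorable = C(5,0) · C(12,3) · C(8,1) · C(8,0) = 1760; total = C(33,4) = 40920.
P = 1760/40920 = 4/93 ≈ 0.0430.

4/93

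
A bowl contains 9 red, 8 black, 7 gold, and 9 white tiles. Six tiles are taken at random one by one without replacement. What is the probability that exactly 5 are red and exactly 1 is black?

Unordered draws without replacement: count favorable combinations over C(33,6).
Favorable = C(9,5) · C(8,1) · C(7,0) · C(9,0) = 1008; total = C(33,6) = 1107568.
P = 1008/1107568 = 9/9889 ≈ 0.0009.

9/9889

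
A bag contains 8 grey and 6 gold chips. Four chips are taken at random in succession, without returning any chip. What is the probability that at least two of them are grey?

Sum the hypergeometric tail for j = 2,…,4 grey chips.
Favorable = C(8,2)·C(6,2) + C(8,3)·C(6,1) + C(8,4)·C(6,0) = 826; total = C(14,4) = 1001.
P = 826/1001 = 118/143 ≈ 0.8252.

118/143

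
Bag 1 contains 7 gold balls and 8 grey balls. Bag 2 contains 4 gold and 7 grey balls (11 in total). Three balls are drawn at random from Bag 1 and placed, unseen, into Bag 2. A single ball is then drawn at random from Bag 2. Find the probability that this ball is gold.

27/70

Condition on how many of the transferred balls are gold (from Bag 1: 7 gold of 15; then Bag 2 has 14 total).
  0 gold: C(7,0)C(8,3)/C(15,3) = 8/65; then P = 4/14
  1 gold: C(7,1)C(8,2)/C(15,3) = 28/65; then P = 5/14
  2 gold: C(7,2)C(8,1)/C(15,3) = 24/65; then P = 6/14
  3 gold: C(7,3)C(8,0)/C(15,3) = 1/13; then P = 7/14
P(gold from Bag 2) = 27/70 ≈ 0.3857.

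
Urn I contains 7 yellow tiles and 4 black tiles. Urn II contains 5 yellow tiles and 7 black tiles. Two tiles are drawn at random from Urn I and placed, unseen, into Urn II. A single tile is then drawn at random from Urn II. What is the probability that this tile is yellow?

69/154

Condition on how many of the transferred tiles are yellow (from Urn I: 7 yellow of 11; then Urn II has 14 total).
  0 yellow: C(7,0)C(4,2)/C(11,2) = 6/55; then P = 5/14
  1 yellow: C(7,1)C(4,1)/C(11,2) = 28/55; then P = 6/14
  2 yellow: C(7,2)C(4,0)/C(11,2) = 21/55; then P = 7/14
P(yellow from Urn II) = 69/154 ≈ 0.4481.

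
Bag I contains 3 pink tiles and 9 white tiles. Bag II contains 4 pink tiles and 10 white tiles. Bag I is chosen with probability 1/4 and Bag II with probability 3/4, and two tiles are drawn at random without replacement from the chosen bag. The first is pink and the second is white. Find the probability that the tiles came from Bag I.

P(E | Bag I) = 9/44; P(E | Bag II) = 20/91.
P(E) = 1/4·9/44 + 3/4·20/91 = 3459/16016.
By Bayes' rule, P(Bag I | E) = 9/176 / 3459/16016 = 273/1153 ≈ 0.2368.

273/1153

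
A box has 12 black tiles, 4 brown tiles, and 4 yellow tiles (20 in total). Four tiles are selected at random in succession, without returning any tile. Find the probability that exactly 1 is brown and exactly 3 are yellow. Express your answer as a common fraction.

Unordered draws without replacement: count favorable combinations over C(20,4).
Favorable = C(12,0) · C(4,1) · C(4,3) = 16; total = C(20,4) = 4845.
P = 16/4845 = 16/4845 ≈ 0.0033.

16/4845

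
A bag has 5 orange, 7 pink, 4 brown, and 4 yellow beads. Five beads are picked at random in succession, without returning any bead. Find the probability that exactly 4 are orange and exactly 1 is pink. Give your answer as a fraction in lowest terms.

35/15504

Unordered draws without replacement: count favorable combinations over C(20,5).
Favorable = C(5,4) · C(7,1) · C(4,0) · C(4,0) = 35; total = C(20,5) = 15504.
P = 35/15504 = 35/15504 ≈ 0.0023.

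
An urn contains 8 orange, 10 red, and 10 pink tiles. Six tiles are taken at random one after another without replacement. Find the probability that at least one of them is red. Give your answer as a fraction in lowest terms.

Use the complement: P(at least one red) = 1 − P(no red).
P(none) = C(18,6)/C(28,6) = 18564/376740.
So P = 1 − 18564/376740 = 328/345 ≈ 0.9507.

328/345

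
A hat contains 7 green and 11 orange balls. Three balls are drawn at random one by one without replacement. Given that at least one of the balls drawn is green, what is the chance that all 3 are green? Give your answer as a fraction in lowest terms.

5/93

P(all 3 green) = C(7,3)/C(18,3) = 35/816; P(at least one green) = 1 − C(11,3)/C(18,3) = 217/272.
Since 'all 3 green' ⊆ 'at least one green', P(all 3 | at least one) = 35/816 / 217/272 = 5/93 ≈ 0.0538.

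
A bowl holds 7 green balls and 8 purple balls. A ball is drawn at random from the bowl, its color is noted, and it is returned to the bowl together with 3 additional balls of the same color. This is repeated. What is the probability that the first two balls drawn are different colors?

Either purple then green, or green then purple; after the first draw the total is 18.
P = (8/15)·(7/18) + (7/15)·(8/18) = 56/135 ≈ 0.4148.

56/135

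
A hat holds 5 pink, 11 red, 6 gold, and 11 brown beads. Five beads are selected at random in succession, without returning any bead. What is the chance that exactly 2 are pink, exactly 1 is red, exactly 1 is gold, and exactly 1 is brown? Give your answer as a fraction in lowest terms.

Unordered draws without replacement: count favorable combinations over C(33,5).
Favorable = C(5,2) · C(11,1) · C(6,1) · C(11,1) = 7260; total = C(33,5) = 237336.
P = 7260/237336 = 55/1798 ≈ 0.0306.

55/1798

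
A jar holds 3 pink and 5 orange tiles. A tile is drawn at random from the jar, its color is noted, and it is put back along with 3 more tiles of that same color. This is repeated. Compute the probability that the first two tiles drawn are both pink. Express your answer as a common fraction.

9/44

After a pink draw the jar holds 6 pink out of 11.
P = (3/8)·(6/11) = 9/44 ≈ 0.2045.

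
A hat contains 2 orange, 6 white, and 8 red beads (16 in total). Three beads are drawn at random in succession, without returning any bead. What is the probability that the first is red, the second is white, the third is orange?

1/35

Multiply the conditional probability of each draw in order, without replacement, so each draw removes one from its color and from the total.
P = (8/16) · (6/15) · (2/14) = 1/35 ≈ 0.0286.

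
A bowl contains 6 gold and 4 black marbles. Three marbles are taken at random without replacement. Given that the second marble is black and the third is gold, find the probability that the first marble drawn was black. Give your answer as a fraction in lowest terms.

3/8

P(first=black and the second marble is black and the third is gold) = (4/10)·(3/9)·(6/8) = 1/10.
P(E) = Σ over first color = 1/6 + 1/10 = 4/15.
By Bayes, P(first=black | E) = 1/10 / 4/15 = 3/8 ≈ 0.3750.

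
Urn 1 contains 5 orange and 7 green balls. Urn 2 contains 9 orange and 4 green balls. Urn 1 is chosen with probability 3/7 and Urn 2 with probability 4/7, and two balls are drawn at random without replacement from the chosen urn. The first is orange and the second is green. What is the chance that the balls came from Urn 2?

P(E | Urn 1) = 35/132; P(E | Urn 2) = 3/13.
P(E) = 3/7·35/132 + 4/7·3/13 = 983/4004.
By Bayes' rule, P(Urn 2 | E) = 12/91 / 983/4004 = 528/983 ≈ 0.5371.

528/983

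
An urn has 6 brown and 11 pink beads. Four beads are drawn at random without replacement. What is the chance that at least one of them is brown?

205/238

Use the complement: P(at least one brown) = 1 − P(no brown).
P(none) = C(11,4)/C(17,4) = 330/2380.
So P = 1 − 330/2380 = 205/238 ≈ 0.8613.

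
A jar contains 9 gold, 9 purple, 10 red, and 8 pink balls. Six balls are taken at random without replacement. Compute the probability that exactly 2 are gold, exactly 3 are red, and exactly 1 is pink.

720/40579

Unordered draws without replacement: count favorable combinations over C(36,6).
Favorable = C(9,2) · C(9,0) · C(10,3) · C(8,1) = 34560; total = C(36,6) = 1947792.
P = 34560/1947792 = 720/40579 ≈ 0.0177.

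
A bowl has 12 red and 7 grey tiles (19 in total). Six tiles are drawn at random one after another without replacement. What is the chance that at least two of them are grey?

Sum the hypergeometric tail for j = 2,…,6 grey tiles.
Favorable = C(7,2)·C(12,4) + C(7,3)·C(12,3) + C(7,4)·C(12,2) + C(7,5)·C(12,1) + C(7,6)·C(12,0) = 20664; total = C(19,6) = 27132.
P = 20664/27132 = 246/323 ≈ 0.7616.

246/323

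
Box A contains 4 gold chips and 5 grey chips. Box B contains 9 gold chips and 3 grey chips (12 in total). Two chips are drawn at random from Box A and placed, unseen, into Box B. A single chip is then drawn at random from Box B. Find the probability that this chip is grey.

Condition on how many of the transferred chips are grey (from Box A: 5 grey of 9; then Box B has 14 total).
  0 grey: C(5,0)C(4,2)/C(9,2) = 1/6; then P = 3/14
  1 grey: C(5,1)C(4,1)/C(9,2) = 5/9; then P = 4/14
  2 grey: C(5,2)C(4,0)/C(9,2) = 5/18; then P = 5/14
P(grey from Box B) = 37/126 ≈ 0.2937.

37/126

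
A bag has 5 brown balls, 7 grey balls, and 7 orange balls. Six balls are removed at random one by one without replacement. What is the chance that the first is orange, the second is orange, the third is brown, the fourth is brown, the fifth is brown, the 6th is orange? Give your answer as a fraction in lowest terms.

5/7752

Multiply the conditional probability of each draw in order, without replacement, so each draw removes one from its color and from the total.
P = (7/19) · (6/18) · (5/17) · (4/16) · (3/15) · (5/14) = 5/7752 ≈ 0.0006.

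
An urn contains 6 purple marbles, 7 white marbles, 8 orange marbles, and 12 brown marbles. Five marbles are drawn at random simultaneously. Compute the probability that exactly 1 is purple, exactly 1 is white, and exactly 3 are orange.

98/9889

Unordered draws without replacement: count favorable combinations over C(33,5).
Favorable = C(6,1) · C(7,1) · C(8,3) · C(12,0) = 2352; total = C(33,5) = 237336.
P = 2352/237336 = 98/9889 ≈ 0.0099.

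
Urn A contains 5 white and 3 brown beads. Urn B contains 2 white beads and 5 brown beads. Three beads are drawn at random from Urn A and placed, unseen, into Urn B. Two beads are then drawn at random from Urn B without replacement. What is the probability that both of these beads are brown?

893/2520

Condition on how many of the transferred beads are brown (from Urn A: 3 brown of 8; then Urn B has 10 total).
  0 brown: C(3,0)C(5,3)/C(8,3) = 5/28; then P = C(5,2)/C(10,2) = 2/9
  1 brown: C(3,1)C(5,2)/C(8,3) = 15/28; then P = C(6,2)/C(10,2) = 1/3
  2 brown: C(3,2)C(5,1)/C(8,3) = 15/56; then P = C(7,2)/C(10,2) = 7/15
  3 brown: C(3,3)C(5,0)/C(8,3) = 1/56; then P = C(8,2)/C(10,2) = 28/45
P(both brown) = 893/2520 ≈ 0.3544.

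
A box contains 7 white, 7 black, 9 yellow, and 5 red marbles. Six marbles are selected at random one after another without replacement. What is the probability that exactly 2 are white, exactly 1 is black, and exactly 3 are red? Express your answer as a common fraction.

7/1794

Unordered draws without replacement: count favorable combinations over C(28,6).
Favorable = C(7,2) · C(7,1) · C(9,0) · C(5,3) = 1470; total = C(28,6) = 376740.
P = 1470/376740 = 7/1794 ≈ 0.0039.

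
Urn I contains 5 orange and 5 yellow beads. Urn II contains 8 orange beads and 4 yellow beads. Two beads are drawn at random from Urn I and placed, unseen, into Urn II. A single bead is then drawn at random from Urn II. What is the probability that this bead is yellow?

5/14

Condition on how many of the transferred beads are yellow (from Urn I: 5 yellow of 10; then Urn II has 14 total).
  0 yellow: C(5,0)C(5,2)/C(10,2) = 2/9; then P = 4/14
  1 yellow: C(5,1)C(5,1)/C(10,2) = 5/9; then P = 5/14
  2 yellow: C(5,2)C(5,0)/C(10,2) = 2/9; then P = 6/14
P(yellow from Urn II) = 5/14 ≈ 0.3571.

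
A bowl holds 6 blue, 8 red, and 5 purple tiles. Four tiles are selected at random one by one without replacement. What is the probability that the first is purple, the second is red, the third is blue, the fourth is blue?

Multiply the conditional probability of each draw in order, without replacement, so each draw removes one from its color and from the total.
P = (5/19) · (8/18) · (6/17) · (5/16) = 25/1938 ≈ 0.0129.

25/1938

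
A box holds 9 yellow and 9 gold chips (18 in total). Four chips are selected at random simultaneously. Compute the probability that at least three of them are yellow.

Sum the hypergeometric tail for j = 3,…,4 yellow chips.
Favorable = C(9,3)·C(9,1) + C(9,4)·C(9,0) = 882; total = C(18,4) = 3060.
P = 882/3060 = 49/170 ≈ 0.2882.

49/170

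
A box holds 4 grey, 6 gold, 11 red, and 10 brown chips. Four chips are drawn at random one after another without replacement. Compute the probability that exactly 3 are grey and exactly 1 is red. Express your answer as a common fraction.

44/31465

Unordered draws without replacement: count favorable combinations over C(31,4).
Favorable = C(4,3) · C(6,0) · C(11,1) · C(10,0) = 44; total = C(31,4) = 31465.
P = 44/31465 = 44/31465 ≈ 0.0014.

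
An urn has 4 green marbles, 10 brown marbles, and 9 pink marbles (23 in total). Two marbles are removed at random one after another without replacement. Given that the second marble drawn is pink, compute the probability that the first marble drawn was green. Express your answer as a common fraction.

P(first=green and the second marble drawn is pink) = (4/23)·(9/22) = 18/253.
P(the second marble drawn is pink) = Σ over first color = 18/253 + 45/253 + 36/253 = 9/23.
By Bayes, P(first=green | the second marble drawn is pink) = 18/253 / 9/23 = 2/11 ≈ 0.1818.

2/11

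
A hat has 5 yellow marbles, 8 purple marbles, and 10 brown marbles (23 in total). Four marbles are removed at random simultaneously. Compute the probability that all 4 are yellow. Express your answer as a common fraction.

1/1771

Unordered draws without replacement: count favorable combinations over C(23,4).
Favorable = C(5,4) · C(8,0) · C(10,0) = 5; total = C(23,4) = 8855.
P = 5/8855 = 1/1771 ≈ 0.0006.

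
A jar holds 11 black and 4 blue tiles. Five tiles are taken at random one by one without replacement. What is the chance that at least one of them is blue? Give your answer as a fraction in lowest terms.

11/13

Use the complement: P(at least one blue) = 1 − P(no blue).
P(none) = C(11,5)/C(15,5) = 462/3003.
So P = 1 − 462/3003 = 11/13 ≈ 0.8462.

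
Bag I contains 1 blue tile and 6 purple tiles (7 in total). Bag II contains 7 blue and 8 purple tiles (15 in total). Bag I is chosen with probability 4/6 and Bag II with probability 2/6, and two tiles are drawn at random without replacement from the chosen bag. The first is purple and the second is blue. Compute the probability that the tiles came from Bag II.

P(E | Bag I) = 1/7; P(E | Bag II) = 4/15.
P(E) = 2/3·1/7 + 1/3·4/15 = 58/315.
By Bayes' rule, P(Bag II | E) = 4/45 / 58/315 = 14/29 ≈ 0.4828.

14/29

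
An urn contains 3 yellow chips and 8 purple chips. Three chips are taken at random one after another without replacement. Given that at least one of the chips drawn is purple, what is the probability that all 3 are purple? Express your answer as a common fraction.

14/41

P(all 3 purple) = C(8,3)/C(11,3) = 56/165; P(at least one purple) = 1 − C(3,3)/C(11,3) = 164/165.
Since 'all 3 purple' ⊆ 'at least one purple', P(all 3 | at least one) = 56/165 / 164/165 = 14/41 ≈ 0.3415.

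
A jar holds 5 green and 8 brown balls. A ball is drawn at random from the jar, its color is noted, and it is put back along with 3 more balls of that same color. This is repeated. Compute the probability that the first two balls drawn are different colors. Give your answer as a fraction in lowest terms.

5/13

Either brown then green, or green then brown; after the first draw the total is 16.
P = (8/13)·(5/16) + (5/13)·(8/16) = 5/13 ≈ 0.3846.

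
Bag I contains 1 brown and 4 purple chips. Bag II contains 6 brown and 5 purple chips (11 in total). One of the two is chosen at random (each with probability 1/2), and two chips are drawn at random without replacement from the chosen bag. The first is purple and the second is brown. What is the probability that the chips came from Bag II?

P(E | Bag I) = 1/5; P(E | Bag II) = 3/11.
P(E) = 1/2·1/5 + 1/2·3/11 = 13/55.
By Bayes' rule, P(Bag II | E) = 3/22 / 13/55 = 15/26 ≈ 0.5769.

15/26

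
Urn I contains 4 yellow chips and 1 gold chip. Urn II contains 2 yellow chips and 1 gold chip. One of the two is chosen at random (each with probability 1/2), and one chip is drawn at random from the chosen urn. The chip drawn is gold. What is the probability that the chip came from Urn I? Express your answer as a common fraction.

3/8

P(gold | Urn I) = 1/5; P(gold | Urn II) = 1/3.
P(gold) = 1/2·1/5 + 1/2·1/3 = 4/15.
By Bayes' rule, P(Urn I | gold) = 1/10 / 4/15 = 3/8 ≈ 0.3750.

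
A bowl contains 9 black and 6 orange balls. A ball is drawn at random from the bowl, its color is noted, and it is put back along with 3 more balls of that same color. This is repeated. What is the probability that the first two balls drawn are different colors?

2/5

Either orange then black, or black then orange; after the first draw the total is 18.
P = (6/15)·(9/18) + (9/15)·(6/18) = 2/5 ≈ 0.4000.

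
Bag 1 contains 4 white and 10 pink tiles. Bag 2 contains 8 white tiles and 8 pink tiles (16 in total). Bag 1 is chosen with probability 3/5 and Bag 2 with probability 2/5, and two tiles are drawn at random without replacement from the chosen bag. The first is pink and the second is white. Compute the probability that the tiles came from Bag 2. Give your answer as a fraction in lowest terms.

182/407

P(E | Bag 1) = 20/91; P(E | Bag 2) = 4/15.
P(E) = 3/5·20/91 + 2/5·4/15 = 1628/6825.
By Bayes' rule, P(Bag 2 | E) = 8/75 / 1628/6825 = 182/407 ≈ 0.4472.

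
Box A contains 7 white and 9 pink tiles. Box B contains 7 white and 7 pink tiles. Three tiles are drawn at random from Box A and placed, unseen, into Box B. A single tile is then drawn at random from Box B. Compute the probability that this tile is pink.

Condition on how many of the transferred tiles are pink (from Box A: 9 pink of 16; then Box B has 17 total).
  0 pink: C(9,0)C(7,3)/C(16,3) = 1/16; then P = 7/17
  1 pink: C(9,1)C(7,2)/C(16,3) = 27/80; then P = 8/17
  2 pink: C(9,2)C(7,1)/C(16,3) = 9/20; then P = 9/17
  3 pink: C(9,3)C(7,0)/C(16,3) = 3/20; then P = 10/17
P(pink from Box B) = 139/272 ≈ 0.5110.

139/272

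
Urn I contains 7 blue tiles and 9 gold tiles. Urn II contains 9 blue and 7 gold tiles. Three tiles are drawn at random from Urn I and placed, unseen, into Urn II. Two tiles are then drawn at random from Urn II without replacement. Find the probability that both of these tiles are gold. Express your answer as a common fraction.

899/4560

Condition on how many of the transferred tiles are gold (from Urn I: 9 gold of 16; then Urn II has 19 total).
  0 gold: C(9,0)C(7,3)/C(16,3) = 1/16; then P = C(7,2)/C(19,2) = 7/57
  1 gold: C(9,1)C(7,2)/C(16,3) = 27/80; then P = C(8,2)/C(19,2) = 28/171
  2 gold: C(9,2)C(7,1)/C(16,3) = 9/20; then P = C(9,2)/C(19,2) = 4/19
  3 gold: C(9,3)C(7,0)/C(16,3) = 3/20; then P = C(10,2)/C(19,2) = 5/19
P(both gold) = 899/4560 ≈ 0.1971.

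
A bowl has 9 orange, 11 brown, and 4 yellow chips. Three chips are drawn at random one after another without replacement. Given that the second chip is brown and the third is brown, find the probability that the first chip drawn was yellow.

2/11

P(first=yellow and the second chip is brown and the third is brown) = (4/24)·(11/23)·(10/22) = 5/138.
P(E) = Σ over first color = 15/184 + 15/184 + 5/138 = 55/276.
By Bayes, P(first=yellow | E) = 5/138 / 55/276 = 2/11 ≈ 0.1818.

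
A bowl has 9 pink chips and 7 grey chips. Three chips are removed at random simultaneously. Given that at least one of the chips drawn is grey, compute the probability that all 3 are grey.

5/68

P(all 3 grey) = C(7,3)/C(16,3) = 1/16; P(at least one grey) = 1 − C(9,3)/C(16,3) = 17/20.
Since 'all 3 grey' ⊆ 'at least one grey', P(all 3 | at least one) = 1/16 / 17/20 = 5/68 ≈ 0.0735.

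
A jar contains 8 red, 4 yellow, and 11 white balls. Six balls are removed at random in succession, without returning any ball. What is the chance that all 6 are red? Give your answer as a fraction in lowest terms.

Unordered draws without replacement: count favorable combinations over C(23,6).
Favorable = C(8,6) · C(4,0) · C(11,0) = 28; total = C(23,6) = 100947.
P = 28/100947 = 4/14421 ≈ 0.0003.

4/14421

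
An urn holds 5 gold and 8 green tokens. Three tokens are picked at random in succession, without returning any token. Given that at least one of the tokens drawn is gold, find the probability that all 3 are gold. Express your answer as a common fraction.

1/23

P(all 3 gold) = C(5,3)/C(13,3) = 5/143; P(at least one gold) = 1 − C(8,3)/C(13,3) = 115/143.
Since 'all 3 gold' ⊆ 'at least one gold', P(all 3 | at least one) = 5/143 / 115/143 = 1/23 ≈ 0.0435.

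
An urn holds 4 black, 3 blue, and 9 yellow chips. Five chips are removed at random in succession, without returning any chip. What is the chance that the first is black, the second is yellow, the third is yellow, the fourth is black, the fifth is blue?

Multiply the conditional probability of each draw in order, without replacement, so each draw removes one from its color and from the total.
P = (4/16) · (9/15) · (8/14) · (3/13) · (3/12) = 9/1820 ≈ 0.0049.

9/1820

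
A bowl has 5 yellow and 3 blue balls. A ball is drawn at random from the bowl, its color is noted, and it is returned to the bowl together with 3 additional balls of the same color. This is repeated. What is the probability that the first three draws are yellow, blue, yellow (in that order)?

15/154

Track the composition after each reinforcement of +3.
P = (5/8) · (3/11) · (8/14) = 15/154 ≈ 0.0974.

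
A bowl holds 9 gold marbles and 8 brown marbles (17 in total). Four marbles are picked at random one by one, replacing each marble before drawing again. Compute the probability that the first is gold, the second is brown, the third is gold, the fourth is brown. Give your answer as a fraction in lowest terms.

Multiply the conditional probability of each draw in order, with replacement (the composition resets each draw).
P = (9/17) · (8/17) · (9/17) · (8/17) = 5184/83521 ≈ 0.0621.

5184/83521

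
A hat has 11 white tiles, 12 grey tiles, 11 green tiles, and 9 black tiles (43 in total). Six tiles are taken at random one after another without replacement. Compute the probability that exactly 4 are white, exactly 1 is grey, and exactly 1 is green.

Unordered draws without replacement: count favorable combinations over C(43,6).
Favorable = C(11,4) · C(12,1) · C(11,1) · C(9,0) = 43560; total = C(43,6) = 6096454.
P = 43560/6096454 = 21780/3048227 ≈ 0.0071.

21780/3048227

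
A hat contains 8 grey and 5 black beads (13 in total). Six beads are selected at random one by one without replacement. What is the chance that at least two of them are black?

32/39

Sum the hypergeometric tail for j = 2,…,5 black beads.
Favorable = C(5,2)·C(8,4) + C(5,3)·C(8,3) + C(5,4)·C(8,2) + C(5,5)·C(8,1) = 1408; total = C(13,6) = 1716.
P = 1408/1716 = 32/39 ≈ 0.8205.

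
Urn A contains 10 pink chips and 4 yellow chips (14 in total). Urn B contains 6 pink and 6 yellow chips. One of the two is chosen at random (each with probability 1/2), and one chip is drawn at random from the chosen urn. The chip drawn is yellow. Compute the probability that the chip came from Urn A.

4/11

P(yellow | Urn A) = 2/7; P(yellow | Urn B) = 1/2.
P(yellow) = 1/2·2/7 + 1/2·1/2 = 11/28.
By Bayes' rule, P(Urn A | yellow) = 1/7 / 11/28 = 4/11 ≈ 0.3636.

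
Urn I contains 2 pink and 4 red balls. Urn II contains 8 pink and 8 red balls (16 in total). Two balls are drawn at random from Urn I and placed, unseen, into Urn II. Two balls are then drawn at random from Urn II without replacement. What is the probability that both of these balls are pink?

167/765

Condition on how many of the transferred balls are pink (from Urn I: 2 pink of 6; then Urn II has 18 total).
  0 pink: C(2,0)C(4,2)/C(6,2) = 2/5; then P = C(8,2)/C(18,2) = 28/153
  1 pink: C(2,1)C(4,1)/C(6,2) = 8/15; then P = C(9,2)/C(18,2) = 4/17
  2 pink: C(2,2)C(4,0)/C(6,2) = 1/15; then P = C(10,2)/C(18,2) = 5/17
P(both pink) = 167/765 ≈ 0.2183.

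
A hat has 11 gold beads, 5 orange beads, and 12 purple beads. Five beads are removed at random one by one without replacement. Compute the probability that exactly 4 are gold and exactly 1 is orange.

55/3276

Unordered draws without replacement: count favorable combinations over C(28,5).
Favorable = C(11,4) · C(5,1) · C(12,0) = 1650; total = C(28,5) = 98280.
P = 1650/98280 = 55/3276 ≈ 0.0168.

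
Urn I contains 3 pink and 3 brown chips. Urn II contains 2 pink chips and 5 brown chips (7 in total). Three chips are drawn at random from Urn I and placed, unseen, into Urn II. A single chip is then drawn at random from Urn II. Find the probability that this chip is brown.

Condition on how many of the transferred chips are brown (from Urn I: 3 brown of 6; then Urn II has 10 total).
  0 brown: C(3,0)C(3,3)/C(6,3) = 1/20; then P = 5/10
  1 brown: C(3,1)C(3,2)/C(6,3) = 9/20; then P = 6/10
  2 brown: C(3,2)C(3,1)/C(6,3) = 9/20; then P = 7/10
  3 brown: C(3,3)C(3,0)/C(6,3) = 1/20; then P = 8/10
P(brown from Urn II) = 13/20 ≈ 0.6500.

13/20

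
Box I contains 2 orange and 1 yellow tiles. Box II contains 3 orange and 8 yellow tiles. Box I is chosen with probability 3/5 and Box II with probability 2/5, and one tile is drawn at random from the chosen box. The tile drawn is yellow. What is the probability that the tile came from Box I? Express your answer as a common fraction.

P(yellow | Box I) = 1/3; P(yellow | Box II) = 8/11.
P(yellow) = 3/5·1/3 + 2/5·8/11 = 27/55.
By Bayes' rule, P(Box I | yellow) = 1/5 / 27/55 = 11/27 ≈ 0.4074.

11/27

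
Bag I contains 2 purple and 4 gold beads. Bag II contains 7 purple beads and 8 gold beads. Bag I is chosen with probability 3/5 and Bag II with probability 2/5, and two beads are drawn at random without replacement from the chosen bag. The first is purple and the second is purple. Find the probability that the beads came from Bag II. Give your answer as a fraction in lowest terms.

2/3

P(E | Bag I) = 1/15; P(E | Bag II) = 1/5.
P(E) = 3/5·1/15 + 2/5·1/5 = 3/25.
By Bayes' rule, P(Bag II | E) = 2/25 / 3/25 = 2/3 ≈ 0.6667.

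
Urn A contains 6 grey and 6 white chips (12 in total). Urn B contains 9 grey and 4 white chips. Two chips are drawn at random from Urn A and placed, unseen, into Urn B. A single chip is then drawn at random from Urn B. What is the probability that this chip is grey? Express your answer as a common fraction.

2/3

Condition on how many of the transferred chips are grey (from Urn A: 6 grey of 12; then Urn B has 15 total).
  0 grey: C(6,0)C(6,2)/C(12,2) = 5/22; then P = 9/15
  1 grey: C(6,1)C(6,1)/C(12,2) = 6/11; then P = 10/15
  2 grey: C(6,2)C(6,0)/C(12,2) = 5/22; then P = 11/15
P(grey from Urn B) = 2/3 ≈ 0.6667.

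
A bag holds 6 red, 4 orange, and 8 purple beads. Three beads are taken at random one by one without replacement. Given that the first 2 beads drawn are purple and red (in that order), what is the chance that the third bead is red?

After removing 1 red, 1 purple, the bag has 5 red out of 16 remaining.
P(third is red | given) = 5/16 ≈ 0.3125.

5/16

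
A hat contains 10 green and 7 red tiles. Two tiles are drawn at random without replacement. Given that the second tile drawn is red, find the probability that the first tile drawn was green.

5/8

P(first=green and the second tile drawn is red) = (10/17)·(7/16) = 35/136.
P(the second tile drawn is red) = Σ over first color = 35/136 + 21/136 = 7/17.
By Bayes, P(first=green | the second tile drawn is red) = 35/136 / 7/17 = 5/8 ≈ 0.6250.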